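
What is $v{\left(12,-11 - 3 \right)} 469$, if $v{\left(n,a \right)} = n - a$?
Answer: $12194$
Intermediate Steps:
$v{\left(12,-11 - 3 \right)} 469 = \left(12 - \left(-11 - 3\right)\right) 469 = \left(12 - -14\right) 469 = \left(12 + 14\right) 469 = 26 \cdot 469 = 12194$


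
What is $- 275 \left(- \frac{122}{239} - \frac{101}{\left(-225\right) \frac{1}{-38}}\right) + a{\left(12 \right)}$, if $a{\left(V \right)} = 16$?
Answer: $\frac{10426468}{2151} \approx 4847.3$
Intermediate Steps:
$- 275 \left(- \frac{122}{239} - \frac{101}{\left(-225\right) \frac{1}{-38}}\right) + a{\left(12 \right)} = - 275 \left(- \frac{122}{239} - \frac{101}{\left(-225\right) \frac{1}{-38}}\right) + 16 = - 275 \left(\left(-122\right) \frac{1}{239} - \frac{101}{\left(-225\right) \left(- \frac{1}{38}\right)}\right) + 16 = - 275 \left(- \frac{122}{239} - \frac{101}{\frac{225}{38}}\right) + 16 = - 275 \left(- \frac{122}{239} - \frac{3838}{225}\right) + 16 = \left(-275\right) \left(- \frac{944732}{53775}\right) + 16 = \frac{10392052}{2151} + 16 = \frac{10426468}{2151}$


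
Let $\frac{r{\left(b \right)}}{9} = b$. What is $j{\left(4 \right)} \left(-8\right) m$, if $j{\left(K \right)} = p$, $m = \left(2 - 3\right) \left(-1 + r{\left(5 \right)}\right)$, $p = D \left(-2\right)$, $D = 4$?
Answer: $-2816$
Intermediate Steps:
$r{\left(b \right)} = 9 b$
$p = -8$ ($p = 4 \left(-2\right) = -8$)
$m = -44$ ($m = \left(2 - 3\right) \left(-1 + 9 \cdot 5\right) = - (-1 + 45) = \left(-1\right) 44 = -44$)
$j{\left(K \right)} = -8$
$j{\left(4 \right)} \left(-8\right) m = \left(-8\right) \left(-8\right) \left(-44\right) = 64 \left(-44\right) = -2816$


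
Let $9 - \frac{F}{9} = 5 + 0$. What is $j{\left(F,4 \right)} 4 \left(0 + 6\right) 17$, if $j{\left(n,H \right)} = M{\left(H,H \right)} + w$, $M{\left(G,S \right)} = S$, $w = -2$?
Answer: $816$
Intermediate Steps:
$F = 36$ ($F = 81 - 9 \left(5 + 0\right) = 81 - 45 = 36$)
$j{\left(n,H \right)} = -2 + H$ ($j{\left(n,H \right)} = H - 2 = -2 + H$)
$j{\left(F,4 \right)} 4 \left(0 + 6\right) 17 = \left(-2 + 4\right) 4 \left(0 + 6\right) 17 = 2 \cdot 4 \cdot 6 \cdot 17 = 2 \cdot 24 \cdot 17 = 48 \cdot 17 = 816$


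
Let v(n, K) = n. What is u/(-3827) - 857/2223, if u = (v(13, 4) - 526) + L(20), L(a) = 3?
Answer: -2146009/8507421 ≈ -0.25225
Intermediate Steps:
u = -510 (u = (13 - 526) + 3 = -513 + 3 = -510)
u/(-3827) - 857/2223 = -510/(-3827) - 857/2223 = -510*(-1/3827) - 857*1/2223 = 510/3827 - 857/2223 = -2146009/8507421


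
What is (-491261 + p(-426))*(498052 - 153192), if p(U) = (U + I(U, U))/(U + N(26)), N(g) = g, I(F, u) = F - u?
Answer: -1694159011841/10 ≈ -1.6942e+11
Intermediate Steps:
p(U) = U/(26 + U) (p(U) = (U + (U - U))/(U + 26) = (U + 0)/(26 + U) = U/(26 + U))
(-491261 + p(-426))*(498052 - 153192) = (-491261 - 426/(26 - 426))*(498052 - 153192) = (-491261 - 426/(-400))*344860 = (-491261 - 426*(-1/400))*344860 = (-491261 + 213/200)*344860 = -98251987/200*344860 = -1694159011841/10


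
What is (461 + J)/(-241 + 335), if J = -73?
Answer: 194/47 ≈ 4.1277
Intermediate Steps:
(461 + J)/(-241 + 335) = (461 - 73)/(-241 + 335) = 388/94 = 388*(1/94) = 194/47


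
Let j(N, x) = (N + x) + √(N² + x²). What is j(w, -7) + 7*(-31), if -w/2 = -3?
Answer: -218 + √85 ≈ -208.78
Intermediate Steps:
w = 6 (w = -2*(-3) = 6)
j(N, x) = N + x + √(N² + x²)
j(w, -7) + 7*(-31) = (6 - 7 + √(6² + (-7)²)) + 7*(-31) = (6 - 7 + √(36 + 49)) - 217 = (6 - 7 + √85) - 217 = (-1 + √85) - 217 = -218 + √85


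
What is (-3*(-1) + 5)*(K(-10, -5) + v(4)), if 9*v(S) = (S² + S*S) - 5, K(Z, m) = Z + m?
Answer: -96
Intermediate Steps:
v(S) = -5/9 + 2*S²/9 (v(S) = ((S² + S*S) - 5)/9 = ((S² + S²) - 5)/9 = (2*S² - 5)/9 = (-5 + 2*S²)/9 = -5/9 + 2*S²/9)
(-3*(-1) + 5)*(K(-10, -5) + v(4)) = (-3*(-1) + 5)*((-10 - 5) + (-5/9 + (2/9)*4²)) = (3 + 5)*(-15 + (-5/9 + (2/9)*16)) = 8*(-15 + (-5/9 + 32/9)) = 8*(-15 + 3) = 8*(-12) = -96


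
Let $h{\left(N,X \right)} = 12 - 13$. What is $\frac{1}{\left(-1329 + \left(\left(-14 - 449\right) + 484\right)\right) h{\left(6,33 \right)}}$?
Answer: $\frac{1}{1308} \approx 0.00076453$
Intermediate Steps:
$h{\left(N,X \right)} = -1$ ($h{\left(N,X \right)} = 12 - 13 = -1$)
$\frac{1}{\left(-1329 + \left(\left(-14 - 449\right) + 484\right)\right) h{\left(6,33 \right)}} = \frac{1}{\left(-1329 + \left(\left(-14 - 449\right) + 484\right)\right) \left(-1\right)} = \frac{1}{\left(-1329 + \left(-463 + 484\right)\right) \left(-1\right)} = \frac{1}{\left(-1329 + 21\right) \left(-1\right)} = \frac{1}{\left(-1308\right) \left(-1\right)} = \frac{1}{1308}$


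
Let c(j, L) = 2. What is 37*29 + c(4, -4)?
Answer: 1075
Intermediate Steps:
37*29 + c(4, -4) = 37*29 + 2 = 1073 + 2 = 1075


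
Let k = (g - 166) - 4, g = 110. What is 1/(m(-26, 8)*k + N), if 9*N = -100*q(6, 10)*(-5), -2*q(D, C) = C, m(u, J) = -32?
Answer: 9/14780 ≈ 0.00060893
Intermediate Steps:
q(D, C) = -C/2
k = -60 (k = (110 - 166) - 4 = -56 - 4 = -60)
N = -2500/9 (N = (-(-50)*10*(-5))/9 = (-100*(-5)*(-5))/9 = (500*(-5))/9 = (⅑)*(-2500) = -2500/9 ≈ -277.78)
1/(m(-26, 8)*k + N) = 1/(-32*(-60) - 2500/9) = 1/(1920 - 2500/9) = 1/(14780/9) = 9/14780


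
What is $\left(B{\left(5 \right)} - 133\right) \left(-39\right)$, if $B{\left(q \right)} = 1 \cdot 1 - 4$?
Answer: $5304$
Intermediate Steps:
$B{\left(q \right)} = -3$ ($B{\left(q \right)} = 1 - 4 = -3$)
$\left(B{\left(5 \right)} - 133\right) \left(-39\right) = \left(-3 - 133\right) \left(-39\right) = \left(-136\right) \left(-39\right) = 5304$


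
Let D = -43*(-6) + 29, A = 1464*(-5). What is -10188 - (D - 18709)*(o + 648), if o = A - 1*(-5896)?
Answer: -14305660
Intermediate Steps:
A = -7320
D = 287 (D = 258 + 29 = 287)
o = -1424 (o = -7320 - 1*(-5896) = -7320 + 5896 = -1424)
-10188 - (D - 18709)*(o + 648) = -10188 - (287 - 18709)*(-1424 + 648) = -10188 - (-18422)*(-776) = -10188 - 1*14295472 = -10188 - 14295472 = -14305660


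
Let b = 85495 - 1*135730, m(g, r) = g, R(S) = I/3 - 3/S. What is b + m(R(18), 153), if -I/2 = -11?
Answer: -301367/6 ≈ -50228.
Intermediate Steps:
I = 22 (I = -2*(-11) = 22)
R(S) = 22/3 - 3/S
b = -50235 (b = 85495 - 135730 = -50235)
b + m(R(18), 153) = -50235 + (22/3 - 3/18) = -50235 + (22/3 - 3*1/18) = -50235 + (22/3 - ⅙) = -50235 + 43/6 = -301367/6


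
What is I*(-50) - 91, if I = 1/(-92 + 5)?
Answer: -7867/87 ≈ -90.425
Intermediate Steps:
I = -1/87 (I = 1/(-87) = -1/87 ≈ -0.011494)
I*(-50) - 91 = -1/87*(-50) - 91 = 50/87 - 91 = -7867/87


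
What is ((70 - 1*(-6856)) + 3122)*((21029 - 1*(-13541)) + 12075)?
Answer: 468688960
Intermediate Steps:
((70 - 1*(-6856)) + 3122)*((21029 - 1*(-13541)) + 12075) = ((70 + 6856) + 3122)*((21029 + 13541) + 12075) = (6926 + 3122)*(34570 + 12075) = 10048*46645 = 468688960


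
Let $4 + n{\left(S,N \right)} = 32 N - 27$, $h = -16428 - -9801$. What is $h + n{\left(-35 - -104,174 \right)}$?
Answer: $-1090$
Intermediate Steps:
$h = -6627$ ($h = -16428 + 9801 = -6627$)
$n{\left(S,N \right)} = -31 + 32 N$ ($n{\left(S,N \right)} = -4 + \left(32 N - 27\right) = -4 + \left(-27 + 32 N\right) = -31 + 32 N$)
$h + n{\left(-35 - -104,174 \right)} = -6627 + \left(-31 + 32 \cdot 174\right) = -6627 + \left(-31 + 5568\right) = -6627 + 5537 = -1090$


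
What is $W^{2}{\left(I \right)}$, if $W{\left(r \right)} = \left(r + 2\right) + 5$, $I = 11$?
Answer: $324$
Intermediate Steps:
$W{\left(r \right)} = 7 + r$ ($W{\left(r \right)} = \left(2 + r\right) + 5 = 7 + r$)
$W^{2}{\left(I \right)} = \left(7 + 11\right)^{2} = 18^{2} = 324$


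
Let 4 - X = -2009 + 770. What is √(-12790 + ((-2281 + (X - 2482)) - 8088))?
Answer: I*√24398 ≈ 156.2*I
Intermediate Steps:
X = 1243 (X = 4 - (-2009 + 770) = 4 - 1*(-1239) = 4 + 1239 = 1243)
√(-12790 + ((-2281 + (X - 2482)) - 8088)) = √(-12790 + ((-2281 + (1243 - 2482)) - 8088)) = √(-12790 + ((-2281 - 1239) - 8088)) = √(-12790 + (-3520 - 8088)) = √(-12790 - 11608) = √(-24398) = I*√24398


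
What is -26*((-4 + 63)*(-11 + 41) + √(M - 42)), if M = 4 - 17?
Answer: -46020 - 26*I*√55 ≈ -46020.0 - 192.82*I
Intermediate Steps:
M = -13
-26*((-4 + 63)*(-11 + 41) + √(M - 42)) = -26*((-4 + 63)*(-11 + 41) + √(-13 - 42)) = -26*(59*30 + √(-55)) = -26*(1770 + I*√55) = -46020 - 26*I*√55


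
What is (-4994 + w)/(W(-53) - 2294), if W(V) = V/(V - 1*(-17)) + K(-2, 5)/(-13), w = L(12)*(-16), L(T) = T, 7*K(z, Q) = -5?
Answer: 16989336/7510141 ≈ 2.2622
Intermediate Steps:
K(z, Q) = -5/7 (K(z, Q) = (⅐)*(-5) = -5/7)
w = -192 (w = 12*(-16) = -192)
W(V) = 5/91 + V/(17 + V) (W(V) = V/(V - 1*(-17)) - 5/7/(-13) = V/(V + 17) - 5/7*(-1/13) = V/(17 + V) + 5/91 = 5/91 + V/(17 + V))
(-4994 + w)/(W(-53) - 2294) = (-4994 - 192)/((85 + 96*(-53))/(91*(17 - 53)) - 2294) = -5186/((1/91)*(85 - 5088)/(-36) - 2294) = -5186/((1/91)*(-1/36)*(-5003) - 2294) = -5186/(5003/3276 - 2294) = -5186/(-7510141/3276) = -5186*(-3276/7510141) = 16989336/7510141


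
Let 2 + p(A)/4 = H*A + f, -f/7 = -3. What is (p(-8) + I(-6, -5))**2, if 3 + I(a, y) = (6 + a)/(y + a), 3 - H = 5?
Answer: 18769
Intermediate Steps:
f = 21 (f = -7*(-3) = 21)
H = -2 (H = 3 - 1*5 = 3 - 5 = -2)
p(A) = 76 - 8*A (p(A) = -8 + 4*(-2*A + 21) = -8 + 4*(21 - 2*A) = -8 + (84 - 8*A) = 76 - 8*A)
I(a, y) = -3 + (6 + a)/(a + y) (I(a, y) = -3 + (6 + a)/(y + a) = -3 + (6 + a)/(a + y))
(p(-8) + I(-6, -5))**2 = ((76 - 8*(-8)) + (6 - 3*(-5) - 2*(-6))/(-6 - 5))**2 = ((76 + 64) + (6 + 15 + 12)/(-11))**2 = (140 - 1/11*33)**2 = (140 - 3)**2 = 137**2 = 18769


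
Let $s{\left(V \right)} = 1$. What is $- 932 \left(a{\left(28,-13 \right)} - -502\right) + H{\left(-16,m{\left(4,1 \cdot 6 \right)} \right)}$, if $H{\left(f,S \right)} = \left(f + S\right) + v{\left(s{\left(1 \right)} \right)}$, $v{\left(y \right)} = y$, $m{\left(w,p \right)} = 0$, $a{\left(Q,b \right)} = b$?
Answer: $-455763$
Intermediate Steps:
$H{\left(f,S \right)} = 1 + S + f$ ($H{\left(f,S \right)} = \left(f + S\right) + 1 = \left(S + f\right) + 1 = 1 + S + f$)
$- 932 \left(a{\left(28,-13 \right)} - -502\right) + H{\left(-16,m{\left(4,1 \cdot 6 \right)} \right)} = - 932 \left(-13 - -502\right) + \left(1 + 0 - 16\right) = - 932 \left(-13 + 502\right) - 15 = \left(-932\right) 489 - 15 = -455748 - 15 = -455763$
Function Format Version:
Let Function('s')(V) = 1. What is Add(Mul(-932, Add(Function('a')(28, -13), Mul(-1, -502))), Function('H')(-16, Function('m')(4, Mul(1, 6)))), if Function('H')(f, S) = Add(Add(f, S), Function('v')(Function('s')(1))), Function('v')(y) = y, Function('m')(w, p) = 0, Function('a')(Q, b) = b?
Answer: -455763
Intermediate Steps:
Function('H')(f, S) = Add(1, S, f) (Function('H')(f, S) = Add(Add(f, S), 1) = Add(Add(S, f), 1) = Add(1, S, f))
Add(Mul(-932, Add(Function('a')(28, -13), Mul(-1, -502))), Function('H')(-16, Function('m')(4, Mul(1, 6)))) = Add(Mul(-932, Add(-13, Mul(-1, -502))), Add(1, 0, -16)) = Add(Mul(-932, Add(-13, 502)), -15) = Add(Mul(-932, 489), -15) = Add(-455748, -15) = -455763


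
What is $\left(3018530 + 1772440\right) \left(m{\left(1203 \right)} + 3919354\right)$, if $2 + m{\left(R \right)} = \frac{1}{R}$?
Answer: $\frac{7529776640024430}{401} \approx 1.8777 \cdot 10^{13}$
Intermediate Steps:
$m{\left(R \right)} = -2 + \frac{1}{R}$
$\left(3018530 + 1772440\right) \left(m{\left(1203 \right)} + 3919354\right) = \left(3018530 + 1772440\right) \left(\left(-2 + \frac{1}{1203}\right) + 3919354\right) = 4790970 \left(\left(-2 + \frac{1}{1203}\right) + 3919354\right) = 4790970 \left(- \frac{2405}{1203} + 3919354\right) = 4790970 \cdot \frac{4714980457}{1203} = \frac{7529776640024430}{401}$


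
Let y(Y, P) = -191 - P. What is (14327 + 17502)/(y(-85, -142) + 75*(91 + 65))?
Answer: 31829/11651 ≈ 2.7319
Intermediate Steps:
(14327 + 17502)/(y(-85, -142) + 75*(91 + 65)) = (14327 + 17502)/((-191 - 1*(-142)) + 75*(91 + 65)) = 31829/((-191 + 142) + 75*156) = 31829/(-49 + 11700) = 31829/11651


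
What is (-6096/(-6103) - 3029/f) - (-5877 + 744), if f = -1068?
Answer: 33481911047/6518004 ≈ 5136.8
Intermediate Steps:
(-6096/(-6103) - 3029/f) - (-5877 + 744) = (-6096/(-6103) - 3029/(-1068)) - (-5877 + 744) = (-6096*(-1/6103) - 3029*(-1/1068)) - 1*(-5133) = (6096/6103 + 3029/1068) + 5133 = 24996515/6518004 + 5133 = 33481911047/6518004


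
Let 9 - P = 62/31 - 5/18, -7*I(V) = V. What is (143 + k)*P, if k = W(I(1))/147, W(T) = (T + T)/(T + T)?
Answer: 1376941/1323 ≈ 1040.8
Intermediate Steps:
I(V) = -V/7
W(T) = 1 (W(T) = (2*T)/((2*T)) = (2*T)*(1/(2*T)) = 1)
k = 1/147 ≈ 0.0068027
P = 131/18 (P = 9 - (62/31 - 5/18) = 9 - (62*(1/31) - 5*1/18) = 9 - (2 - 5/18) = 9 - 1*31/18 = 9 - 31/18 = 131/18 ≈ 7.2778)
(143 + k)*P = (143 + 1/147)*(131/18) = (21022/147)*(131/18) = 1376941/1323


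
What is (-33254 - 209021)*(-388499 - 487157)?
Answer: 212149557400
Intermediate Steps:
(-33254 - 209021)*(-388499 - 487157) = -242275*(-875656) = 212149557400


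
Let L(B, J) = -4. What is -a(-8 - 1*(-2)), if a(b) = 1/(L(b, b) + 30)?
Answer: -1/26 ≈ -0.038462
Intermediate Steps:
a(b) = 1/26 (a(b) = 1/(-4 + 30) = 1/26)
-a(-8 - 1*(-2)) = -1*1/26 = -1/26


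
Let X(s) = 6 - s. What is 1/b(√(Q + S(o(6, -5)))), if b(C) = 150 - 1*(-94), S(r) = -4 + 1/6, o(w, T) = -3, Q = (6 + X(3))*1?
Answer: 1/244 ≈ 0.0040984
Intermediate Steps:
Q = 9 (Q = (6 + (6 - 1*3))*1 = (6 + (6 - 3))*1 = (6 + 3)*1 = 9*1 = 9)
S(r) = -23/6 (S(r) = -4 + ⅙ = -23/6)
b(C) = 244 (b(C) = 150 + 94 = 244)
1/b(√(Q + S(o(6, -5)))) = 1/244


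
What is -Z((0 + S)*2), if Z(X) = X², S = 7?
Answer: -196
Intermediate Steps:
-Z((0 + S)*2) = -((0 + 7)*2)² = -(7*2)² = -1*14² = -1*196 = -196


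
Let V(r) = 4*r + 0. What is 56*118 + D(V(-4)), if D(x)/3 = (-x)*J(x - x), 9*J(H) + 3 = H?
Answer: 6592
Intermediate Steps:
V(r) = 4*r
J(H) = -1/3 + H/9
D(x) = x (D(x) = 3*((-x)*(-1/3 + (x - x)/9)) = 3*((-x)*(-1/3 + (1/9)*0)) = 3*((-x)*(-1/3 + 0)) = 3*(-x*(-1/3)) = 3*(x/3) = x)
56*118 + D(V(-4)) = 56*118 + 4*(-4) = 6608 - 16 = 6592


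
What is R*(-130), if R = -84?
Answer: 10920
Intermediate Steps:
R*(-130) = -84*(-130) = 10920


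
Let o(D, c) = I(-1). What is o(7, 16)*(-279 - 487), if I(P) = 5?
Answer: -3830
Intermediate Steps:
o(D, c) = 5
o(7, 16)*(-279 - 487) = 5*(-279 - 487) = 5*(-766) = -3830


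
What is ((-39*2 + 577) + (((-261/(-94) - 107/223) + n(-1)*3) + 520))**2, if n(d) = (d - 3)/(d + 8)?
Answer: 22382379221411889/21530866756 ≈ 1.0395e+6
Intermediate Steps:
n(d) = (-3 + d)/(8 + d)
((-39*2 + 577) + (((-261/(-94) - 107/223) + n(-1)*3) + 520))**2 = ((-39*2 + 577) + (((-261/(-94) - 107/223) + ((-3 - 1)/(8 - 1))*3) + 520))**2 = ((-78 + 577) + (((-261*(-1/94) - 107*1/223) + (-4/7)*3) + 520))**2 = (499 + (((261/94 - 107/223) + ((1/7)*(-4))*3) + 520))**2 = (499 + ((48145/20962 - 4/7*3) + 520))**2 = (499 + ((48145/20962 - 12/7) + 520))**2 = (499 + (85471/146734 + 520))**2 = (499 + 76387151/146734)**2 = (149607417/146734)**2 = 22382379221411889/21530866756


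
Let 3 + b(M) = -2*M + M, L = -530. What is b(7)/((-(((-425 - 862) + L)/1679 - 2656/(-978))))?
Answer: 356970/58313 ≈ 6.1216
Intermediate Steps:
b(M) = -3 - M (b(M) = -3 + (-2*M + M) = -3 - M)
b(7)/((-(((-425 - 862) + L)/1679 - 2656/(-978)))) = (-3 - 1*7)/((-(((-425 - 862) - 530)/1679 - 2656/(-978)))) = (-3 - 7)/((-((-1287 - 530)*(1/1679) - 2656*(-1/978)))) = -10*(-1/(-1817*1/1679 + 1328/489)) = -10*(-1/(-79/73 + 1328/489)) = -10/((-1*58313/35697)) = -10/(-58313/35697) = -10*(-35697/58313) = 356970/58313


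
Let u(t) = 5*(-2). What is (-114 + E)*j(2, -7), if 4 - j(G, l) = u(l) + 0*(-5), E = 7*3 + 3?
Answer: -1260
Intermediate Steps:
E = 24 (E = 21 + 3 = 24)
u(t) = -10
j(G, l) = 14 (j(G, l) = 4 - (-10 + 0*(-5)) = 4 - (-10 + 0) = 4 - 1*(-10) = 4 + 10 = 14)
(-114 + E)*j(2, -7) = (-114 + 24)*14 = -90*14 = -1260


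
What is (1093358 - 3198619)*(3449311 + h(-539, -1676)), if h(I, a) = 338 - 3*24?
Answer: -7262259924597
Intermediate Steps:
h(I, a) = 266 (h(I, a) = 338 - 72 = 266)
(1093358 - 3198619)*(3449311 + h(-539, -1676)) = (1093358 - 3198619)*(3449311 + 266) = -2105261*3449577 = -7262259924597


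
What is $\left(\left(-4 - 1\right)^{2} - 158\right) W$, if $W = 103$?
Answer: $-13699$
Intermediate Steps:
$\left(\left(-4 - 1\right)^{2} - 158\right) W = \left(\left(-4 - 1\right)^{2} - 158\right) 103 = \left(\left(-5\right)^{2} - 158\right) 103 = \left(25 - 158\right) 103 = \left(-133\right) 103 = -13699$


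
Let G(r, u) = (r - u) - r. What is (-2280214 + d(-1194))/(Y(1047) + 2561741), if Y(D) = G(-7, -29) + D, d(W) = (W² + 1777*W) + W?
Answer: -2977510/2562817 ≈ -1.1618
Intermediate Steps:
G(r, u) = -u
d(W) = W² + 1778*W
Y(D) = 29 + D (Y(D) = -1*(-29) + D = 29 + D)
(-2280214 + d(-1194))/(Y(1047) + 2561741) = (-2280214 - 1194*(1778 - 1194))/((29 + 1047) + 2561741) = (-2280214 - 1194*584)/(1076 + 2561741) = (-2280214 - 697296)/2562817 = -2977510*1/2562817 = -2977510/2562817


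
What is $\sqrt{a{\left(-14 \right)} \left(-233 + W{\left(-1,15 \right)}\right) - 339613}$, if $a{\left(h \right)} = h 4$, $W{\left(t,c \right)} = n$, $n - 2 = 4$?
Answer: $i \sqrt{326901} \approx 571.75 i$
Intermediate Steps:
$n = 6$ ($n = 2 + 4 = 6$)
$W{\left(t,c \right)} = 6$
$a{\left(h \right)} = 4 h$
$\sqrt{a{\left(-14 \right)} \left(-233 + W{\left(-1,15 \right)}\right) - 339613} = \sqrt{4 \left(-14\right) \left(-233 + 6\right) - 339613} = \sqrt{\left(-56\right) \left(-227\right) - 339613} = \sqrt{12712 - 339613} = \sqrt{-326901} = i \sqrt{326901}$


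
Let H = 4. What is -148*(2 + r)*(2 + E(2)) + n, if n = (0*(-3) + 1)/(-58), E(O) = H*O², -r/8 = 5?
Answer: 5871455/58 ≈ 1.0123e+5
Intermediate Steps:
r = -40 (r = -8*5 = -40)
E(O) = 4*O²
n = -1/58 (n = (0 + 1)*(-1/58) = 1*(-1/58) = -1/58 ≈ -0.017241)
-148*(2 + r)*(2 + E(2)) + n = -148*(2 - 40)*(2 + 4*2²) - 1/58 = -(-5624)*(2 + 4*4) - 1/58 = -(-5624)*(2 + 16) - 1/58 = -(-5624)*18 - 1/58 = -148*(-684) - 1/58 = 101232 - 1/58 = 5871455/58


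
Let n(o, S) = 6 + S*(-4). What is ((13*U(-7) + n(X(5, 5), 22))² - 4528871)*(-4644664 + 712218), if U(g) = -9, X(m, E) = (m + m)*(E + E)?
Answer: 17653811854420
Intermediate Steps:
X(m, E) = 4*E*m (X(m, E) = (2*m)*(2*E) = 4*E*m)
n(o, S) = 6 - 4*S
((13*U(-7) + n(X(5, 5), 22))² - 4528871)*(-4644664 + 712218) = ((13*(-9) + (6 - 4*22))² - 4528871)*(-4644664 + 712218) = ((-117 + (6 - 88))² - 4528871)*(-3932446) = ((-117 - 82)² - 4528871)*(-3932446) = ((-199)² - 4528871)*(-3932446) = (39601 - 4528871)*(-3932446) = -4489270*(-3932446) = 17653811854420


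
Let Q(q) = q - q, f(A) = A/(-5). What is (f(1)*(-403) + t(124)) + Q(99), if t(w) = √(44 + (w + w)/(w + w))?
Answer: 403/5 + 3*√5 ≈ 87.308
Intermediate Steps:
f(A) = -A/5 (f(A) = A*(-⅕) = -A/5)
Q(q) = 0
t(w) = 3*√5 (t(w) = √(44 + (2*w)/((2*w))) = √(44 + (2*w)*(1/(2*w))) = √(44 + 1) = √45 = 3*√5)
(f(1)*(-403) + t(124)) + Q(99) = (-⅕*1*(-403) + 3*√5) + 0 = (-⅕*(-403) + 3*√5) + 0 = (403/5 + 3*√5) + 0 = 403/5 + 3*√5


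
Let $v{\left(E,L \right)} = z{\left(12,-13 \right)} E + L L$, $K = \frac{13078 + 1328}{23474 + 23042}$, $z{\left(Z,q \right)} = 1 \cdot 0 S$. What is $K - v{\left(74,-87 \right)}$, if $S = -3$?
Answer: $- \frac{176032599}{23258} \approx -7568.7$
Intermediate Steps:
$z{\left(Z,q \right)} = 0$ ($z{\left(Z,q \right)} = 1 \cdot 0 \left(-3\right) = 0 \left(-3\right) = 0$)
$K = \frac{7203}{23258}$ ($K = \frac{14406}{46516} = 14406 \cdot \frac{1}{46516} = \frac{7203}{23258} \approx 0.3097$)
$v{\left(E,L \right)} = L^{2}$ ($v{\left(E,L \right)} = 0 E + L L = 0 + L^{2} = L^{2}$)
$K - v{\left(74,-87 \right)} = \frac{7203}{23258} - \left(-87\right)^{2} = \frac{7203}{23258} - 7569 = - \frac{176032599}{23258}$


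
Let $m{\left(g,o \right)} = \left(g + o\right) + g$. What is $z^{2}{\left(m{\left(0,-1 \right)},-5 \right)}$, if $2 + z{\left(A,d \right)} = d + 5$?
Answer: $4$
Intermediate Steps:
$m{\left(g,o \right)} = o + 2 g$
$z{\left(A,d \right)} = 3 + d$ ($z{\left(A,d \right)} = -2 + \left(d + 5\right) = -2 + \left(5 + d\right) = 3 + d$)
$z^{2}{\left(m{\left(0,-1 \right)},-5 \right)} = \left(3 - 5\right)^{2} = \left(-2\right)^{2} = 4$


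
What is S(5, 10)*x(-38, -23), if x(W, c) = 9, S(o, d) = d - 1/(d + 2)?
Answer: 357/4 ≈ 89.250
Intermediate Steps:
S(o, d) = d - 1/(2 + d)
S(5, 10)*x(-38, -23) = ((-1 + 10² + 2*10)/(2 + 10))*9 = ((-1 + 100 + 20)/12)*9 = ((1/12)*119)*9 = (119/12)*9 = 357/4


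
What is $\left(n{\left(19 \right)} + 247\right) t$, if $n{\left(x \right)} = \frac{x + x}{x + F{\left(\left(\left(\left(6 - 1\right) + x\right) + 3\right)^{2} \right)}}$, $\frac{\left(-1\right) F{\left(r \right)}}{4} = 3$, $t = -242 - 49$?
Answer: $- \frac{514197}{7} \approx -73457.0$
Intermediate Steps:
$t = -291$ ($t = -242 - 49 = -291$)
$F{\left(r \right)} = -12$ ($F{\left(r \right)} = \left(-4\right) 3 = -12$)
$n{\left(x \right)} = \frac{2 x}{-12 + x}$ ($n{\left(x \right)} = \frac{x + x}{x - 12} = \frac{2 x}{-12 + x}$)
$\left(n{\left(19 \right)} + 247\right) t = \left(2 \cdot 19 \frac{1}{-12 + 19} + 247\right) \left(-291\right) = \left(2 \cdot 19 \cdot \frac{1}{7} + 247\right) \left(-291\right) = \left(\frac{38}{7} + 247\right) \left(-291\right) = \frac{1767}{7} \left(-291\right) = - \frac{514197}{7}$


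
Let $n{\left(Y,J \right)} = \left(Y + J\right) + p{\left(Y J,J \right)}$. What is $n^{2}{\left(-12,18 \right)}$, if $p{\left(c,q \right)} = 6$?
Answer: $144$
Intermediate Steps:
$n{\left(Y,J \right)} = 6 + J + Y$ ($n{\left(Y,J \right)} = \left(Y + J\right) + 6 = \left(J + Y\right) + 6 = 6 + J + Y$)
$n^{2}{\left(-12,18 \right)} = \left(6 + 18 - 12\right)^{2} = 12^{2} = 144$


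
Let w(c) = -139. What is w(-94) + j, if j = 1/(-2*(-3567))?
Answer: -991625/7134 ≈ -139.00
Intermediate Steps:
j = 1/7134 ≈ 0.00014017
w(-94) + j = -139 + 1/7134 = -991625/7134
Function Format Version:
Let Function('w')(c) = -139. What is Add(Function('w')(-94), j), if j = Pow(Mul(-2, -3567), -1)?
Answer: Rational(-991625, 7134) ≈ -139.00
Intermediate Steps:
j = Rational(1, 7134) (j = Pow(7134, -1) = Rational(1, 7134) ≈ 0.00014017)
Add(Function('w')(-94), j) = Add(-139, Rational(1, 7134)) = Rational(-991625, 7134)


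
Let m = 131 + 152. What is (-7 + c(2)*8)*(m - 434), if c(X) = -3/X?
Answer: 2869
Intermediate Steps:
m = 283
(-7 + c(2)*8)*(m - 434) = (-7 - 3/2*8)*(283 - 434) = (-7 - 3*½*8)*(-151) = (-7 - 3/2*8)*(-151) = (-7 - 12)*(-151) = -19*(-151) = 2869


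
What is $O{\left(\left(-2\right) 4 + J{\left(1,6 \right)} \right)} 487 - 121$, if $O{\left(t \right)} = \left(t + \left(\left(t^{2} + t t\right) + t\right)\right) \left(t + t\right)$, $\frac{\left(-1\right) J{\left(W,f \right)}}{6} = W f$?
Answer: $-162167225$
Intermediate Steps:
$J{\left(W,f \right)} = - 6 W f$
$O{\left(t \right)} = 2 t \left(2 t + 2 t^{2}\right)$ ($O{\left(t \right)} = \left(t + \left(\left(t^{2} + t^{2}\right) + t\right)\right) 2 t = \left(t + \left(2 t^{2} + t\right)\right) 2 t = \left(t + \left(t + 2 t^{2}\right)\right) 2 t = \left(2 t + 2 t^{2}\right) 2 t = 2 t \left(2 t + 2 t^{2}\right)$)
$O{\left(\left(-2\right) 4 + J{\left(1,6 \right)} \right)} 487 - 121 = 4 \left(\left(-2\right) 4 - 6 \cdot 6\right)^{2} \left(1 - \left(8 + 6 \cdot 6\right)\right) 487 - 121 = 4 \left(-8 - 36\right)^{2} \left(1 - 44\right) 487 - 121 = 4 \left(-44\right)^{2} \left(1 - 44\right) 487 - 121 = 4 \cdot 1936 \left(-43\right) 487 - 121 = \left(-332992\right) 487 - 121 = -162167104 - 121 = -162167225$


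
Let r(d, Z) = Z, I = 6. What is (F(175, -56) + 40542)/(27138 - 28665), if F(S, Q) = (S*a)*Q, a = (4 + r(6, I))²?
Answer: 939458/1527 ≈ 615.23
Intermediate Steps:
a = 100 (a = (4 + 6)² = 10² = 100)
F(S, Q) = 100*Q*S (F(S, Q) = (S*100)*Q = (100*S)*Q = 100*Q*S)
(F(175, -56) + 40542)/(27138 - 28665) = (100*(-56)*175 + 40542)/(27138 - 28665) = (-980000 + 40542)/(-1527) = -939458*(-1/1527) = 939458/1527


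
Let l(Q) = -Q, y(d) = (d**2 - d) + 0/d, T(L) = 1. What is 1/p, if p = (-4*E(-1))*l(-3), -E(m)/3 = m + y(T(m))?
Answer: -1/36 ≈ -0.027778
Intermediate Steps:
y(d) = d**2 - d (y(d) = (d**2 - d) + 0 = d**2 - d)
E(m) = -3*m (E(m) = -3*(m + 1*(-1 + 1)) = -3*(m + 1*0) = -3*(m + 0) = -3*m)
p = -36 (p = (-(-12)*(-1))*(-1*(-3)) = -4*3*3 = -12*3 = -36)
1/p = 1/(-36) = -1/36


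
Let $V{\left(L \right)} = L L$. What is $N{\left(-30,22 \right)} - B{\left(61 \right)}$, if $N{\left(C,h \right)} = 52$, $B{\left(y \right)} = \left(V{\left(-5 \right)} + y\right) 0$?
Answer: $52$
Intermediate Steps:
$V{\left(L \right)} = L^{2}$
$B{\left(y \right)} = 0$ ($B{\left(y \right)} = \left(\left(-5\right)^{2} + y\right) 0 = \left(25 + y\right) 0 = 0$)
$N{\left(-30,22 \right)} - B{\left(61 \right)} = 52 - 0 = 52 + 0 = 52$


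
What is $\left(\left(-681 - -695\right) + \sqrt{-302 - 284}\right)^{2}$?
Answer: $\left(14 + i \sqrt{586}\right)^{2} \approx -390.0 + 677.81 i$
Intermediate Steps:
$\left(\left(-681 - -695\right) + \sqrt{-302 - 284}\right)^{2} = \left(\left(-681 + 695\right) + \sqrt{-586}\right)^{2} = \left(14 + i \sqrt{586}\right)^{2}$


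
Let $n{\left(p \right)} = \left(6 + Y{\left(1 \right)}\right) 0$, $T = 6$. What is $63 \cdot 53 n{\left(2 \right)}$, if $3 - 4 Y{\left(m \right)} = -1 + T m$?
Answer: $0$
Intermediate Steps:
$Y{\left(m \right)} = 1 - \frac{3 m}{2}$ ($Y{\left(m \right)} = \frac{3}{4} - \frac{-1 + 6 m}{4} = \frac{3}{4} - \left(- \frac{1}{4} + \frac{3 m}{2}\right) = 1 - \frac{3 m}{2}$)
$n{\left(p \right)} = 0$ ($n{\left(p \right)} = \left(6 + \left(1 - \frac{3}{2}\right)\right) 0 = \left(6 - \frac{1}{2}\right) 0 = \frac{11}{2} \cdot 0 = 0$)
$63 \cdot 53 n{\left(2 \right)} = 63 \cdot 53 \cdot 0 = 3339 \cdot 0 = 0$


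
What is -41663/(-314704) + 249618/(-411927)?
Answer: -70811613/149521424 ≈ -0.47359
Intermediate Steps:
-41663/(-314704) + 249618/(-411927) = -41663*(-1/314704) + 249618*(-1/411927) = 41663/314704 - 83206/137309 = -70811613/149521424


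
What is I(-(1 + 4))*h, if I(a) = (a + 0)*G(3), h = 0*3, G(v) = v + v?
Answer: 0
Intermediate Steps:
G(v) = 2*v
h = 0
I(a) = 6*a (I(a) = (a + 0)*(2*3) = a*6 = 6*a)
I(-(1 + 4))*h = (6*(-(1 + 4)))*0 = (6*(-1*5))*0 = (6*(-5))*0 = -30*0 = 0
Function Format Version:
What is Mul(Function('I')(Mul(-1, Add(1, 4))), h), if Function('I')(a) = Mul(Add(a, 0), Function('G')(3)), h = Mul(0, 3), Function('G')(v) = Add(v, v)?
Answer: 0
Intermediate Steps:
Function('G')(v) = Mul(2, v)
h = 0
Function('I')(a) = Mul(6, a) (Function('I')(a) = Mul(Add(a, 0), Mul(2, 3)) = Mul(a, 6) = Mul(6, a))
Mul(Function('I')(Mul(-1, Add(1, 4))), h) = Mul(Mul(6, Mul(-1, Add(1, 4))), 0) = Mul(Mul(6, Mul(-1, 5)), 0) = Mul(Mul(6, -5), 0) = Mul(-30, 0) = 0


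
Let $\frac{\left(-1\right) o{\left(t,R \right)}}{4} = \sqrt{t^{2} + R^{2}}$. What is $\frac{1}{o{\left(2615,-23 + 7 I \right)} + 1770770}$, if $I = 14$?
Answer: $\frac{177077}{313551689130} + \frac{\sqrt{273754}}{156775844565} \approx 5.6808 \cdot 10^{-7}$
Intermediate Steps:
$o{\left(t,R \right)} = - 4 \sqrt{R^{2} + t^{2}}$ ($o{\left(t,R \right)} = - 4 \sqrt{t^{2} + R^{2}} = - 4 \sqrt{R^{2} + t^{2}}$)
$\frac{1}{o{\left(2615,-23 + 7 I \right)} + 1770770} = \frac{1}{- 4 \sqrt{\left(-23 + 7 \cdot 14\right)^{2} + 2615^{2}} + 1770770} = \frac{1}{- 4 \sqrt{\left(-23 + 98\right)^{2} + 6838225} + 1770770} = \frac{1}{- 4 \sqrt{75^{2} + 6838225} + 1770770} = \frac{1}{- 4 \sqrt{5625 + 6838225} + 1770770} = \frac{1}{- 4 \sqrt{6843850} + 1770770} = \frac{1}{- 4 \cdot 5 \sqrt{273754} + 1770770} = \frac{1}{- 20 \sqrt{273754} + 1770770} = \frac{1}{1770770 - 20 \sqrt{273754}}$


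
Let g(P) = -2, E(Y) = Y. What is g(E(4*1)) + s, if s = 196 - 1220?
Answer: -1026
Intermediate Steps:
s = -1024
g(E(4*1)) + s = -2 - 1024 = -1026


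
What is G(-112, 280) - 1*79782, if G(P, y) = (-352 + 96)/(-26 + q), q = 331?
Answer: -24333766/305 ≈ -79783.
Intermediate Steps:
G(P, y) = -256/305 (G(P, y) = (-352 + 96)/(-26 + 331) = -256/305)
G(-112, 280) - 1*79782 = -256/305 - 1*79782 = -256/305 - 79782 = -24333766/305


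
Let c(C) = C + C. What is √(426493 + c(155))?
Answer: √426803 ≈ 653.30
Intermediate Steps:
c(C) = 2*C
√(426493 + c(155)) = √(426493 + 2*155) = √(426493 + 310) = √426803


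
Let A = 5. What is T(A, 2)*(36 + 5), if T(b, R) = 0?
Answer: 0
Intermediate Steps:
T(A, 2)*(36 + 5) = 0*(36 + 5) = 0*41 = 0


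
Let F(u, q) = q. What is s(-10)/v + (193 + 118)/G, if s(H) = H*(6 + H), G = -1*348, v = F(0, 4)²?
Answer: 559/348 ≈ 1.6063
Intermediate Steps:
v = 16 (v = 4² = 16)
G = -348
s(-10)/v + (193 + 118)/G = -10*(6 - 10)/16 + (193 + 118)/(-348) = -10*(-4)*(1/16) + 311*(-1/348) = 40*(1/16) - 311/348 = 5/2 - 311/348 = 559/348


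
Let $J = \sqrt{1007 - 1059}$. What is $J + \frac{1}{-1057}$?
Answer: $- \frac{1}{1057} + 2 i \sqrt{13} \approx -0.00094607 + 7.2111 i$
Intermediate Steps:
$J = 2 i \sqrt{13}$ ($J = \sqrt{1007 - 1059} = \sqrt{-52} = 2 i \sqrt{13} \approx 7.2111 i$)
$J + \frac{1}{-1057} = 2 i \sqrt{13} + \frac{1}{-1057} = 2 i \sqrt{13} - \frac{1}{1057} = - \frac{1}{1057} + 2 i \sqrt{13}$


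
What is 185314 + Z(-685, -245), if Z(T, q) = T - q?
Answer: 184874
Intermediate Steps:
185314 + Z(-685, -245) = 185314 + (-685 - 1*(-245)) = 185314 + (-685 + 245) = 185314 - 440 = 184874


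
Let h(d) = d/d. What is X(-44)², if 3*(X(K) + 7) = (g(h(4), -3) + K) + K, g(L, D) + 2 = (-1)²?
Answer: 12100/9 ≈ 1344.4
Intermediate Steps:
h(d) = 1
g(L, D) = -1 (g(L, D) = -2 + (-1)² = -2 + 1 = -1)
X(K) = -22/3 + 2*K/3 (X(K) = -7 + ((-1 + K) + K)/3 = -7 + (-1 + 2*K)/3 = -7 + (-⅓ + 2*K/3) = -22/3 + 2*K/3)
X(-44)² = (-22/3 + (⅔)*(-44))² = (-22/3 - 88/3)² = (-110/3)² = 12100/9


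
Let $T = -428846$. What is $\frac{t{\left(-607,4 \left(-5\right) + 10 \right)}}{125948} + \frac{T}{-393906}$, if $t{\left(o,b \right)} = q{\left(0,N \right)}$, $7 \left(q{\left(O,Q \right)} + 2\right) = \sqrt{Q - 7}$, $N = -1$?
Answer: $\frac{13502877049}{12402918222} + \frac{i \sqrt{2}}{440818} \approx 1.0887 + 3.2082 \cdot 10^{-6} i$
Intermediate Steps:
$q{\left(O,Q \right)} = -2 + \frac{\sqrt{-7 + Q}}{7}$ ($q{\left(O,Q \right)} = -2 + \frac{\sqrt{Q - 7}}{7} = -2 + \frac{\sqrt{-7 + Q}}{7}$)
$t{\left(o,b \right)} = -2 + \frac{2 i \sqrt{2}}{7}$ ($t{\left(o,b \right)} = -2 + \frac{\sqrt{-7 - 1}}{7} = -2 + \frac{\sqrt{-8}}{7} = -2 + \frac{2 i \sqrt{2}}{7}$)
$\frac{t{\left(-607,4 \left(-5\right) + 10 \right)}}{125948} + \frac{T}{-393906} = \frac{-2 + \frac{2 i \sqrt{2}}{7}}{125948} - \frac{428846}{-393906} = \left(-2 + \frac{2 i \sqrt{2}}{7}\right) \frac{1}{125948} - - \frac{214423}{196953} = \left(- \frac{1}{62974} + \frac{i \sqrt{2}}{440818}\right) + \frac{214423}{196953} = \frac{13502877049}{12402918222} + \frac{i \sqrt{2}}{440818}$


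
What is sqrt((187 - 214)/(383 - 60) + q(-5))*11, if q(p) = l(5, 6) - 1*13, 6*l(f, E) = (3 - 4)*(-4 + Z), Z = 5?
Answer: 11*I*sqrt(49765902)/1938 ≈ 40.041*I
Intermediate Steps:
l(f, E) = -1/6 (l(f, E) = ((3 - 4)*(-4 + 5))/6 = (-1*1)/6 = (1/6)*(-1) = -1/6)
q(p) = -79/6 (q(p) = -1/6 - 1*13 = -1/6 - 13 = -79/6)
sqrt((187 - 214)/(383 - 60) + q(-5))*11 = sqrt((187 - 214)/(383 - 60) - 79/6)*11 = sqrt(-27/323 - 79/6)*11 = sqrt(-25679/1938)*11 = (I*sqrt(49765902)/1938)*11 = 11*I*sqrt(49765902)/1938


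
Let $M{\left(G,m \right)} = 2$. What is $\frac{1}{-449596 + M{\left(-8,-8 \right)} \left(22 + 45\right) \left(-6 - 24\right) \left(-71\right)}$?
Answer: $- \frac{1}{164176} \approx -6.091 \cdot 10^{-6}$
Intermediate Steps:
$\frac{1}{-449596 + M{\left(-8,-8 \right)} \left(22 + 45\right) \left(-6 - 24\right) \left(-71\right)} = \frac{1}{-449596 + 2 \left(22 + 45\right) \left(-6 - 24\right) \left(-71\right)} = \frac{1}{-449596 + 2 \cdot 67 \left(-30\right) \left(-71\right)} = \frac{1}{-449596 + 2 \left(-2010\right) \left(-71\right)} = \frac{1}{-449596 - -285420} = \frac{1}{-449596 + 285420} = \frac{1}{-164176} = - \frac{1}{164176}$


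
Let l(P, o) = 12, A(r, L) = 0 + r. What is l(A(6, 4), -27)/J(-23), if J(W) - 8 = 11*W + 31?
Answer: -6/107 ≈ -0.056075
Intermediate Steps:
J(W) = 39 + 11*W (J(W) = 8 + (11*W + 31) = 8 + (31 + 11*W) = 39 + 11*W)
A(r, L) = r
l(A(6, 4), -27)/J(-23) = 12/(39 + 11*(-23)) = 12/(39 - 253) = 12/(-214) = 12*(-1/214) = -6/107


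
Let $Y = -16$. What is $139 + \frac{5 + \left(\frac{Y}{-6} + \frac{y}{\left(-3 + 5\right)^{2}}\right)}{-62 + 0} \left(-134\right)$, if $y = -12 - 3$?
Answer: $\frac{54857}{372} \approx 147.47$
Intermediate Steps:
$y = -15$
$139 + \frac{5 + \left(\frac{Y}{-6} + \frac{y}{\left(-3 + 5\right)^{2}}\right)}{-62 + 0} \left(-134\right) = 139 + \frac{5 - \left(- \frac{8}{3} + \frac{15}{\left(-3 + 5\right)^{2}}\right)}{-62 + 0} \left(-134\right) = 139 + \frac{5 - \left(- \frac{8}{3} + \frac{15}{2^{2}}\right)}{-62} \left(-134\right) = 139 + \left(5 + \left(\frac{8}{3} - \frac{15}{4}\right)\right) \left(- \frac{1}{62}\right) \left(-134\right) = 139 + \left(5 - \frac{13}{12}\right) \left(- \frac{1}{62}\right) \left(-134\right) = 139 + \frac{47}{12} \left(- \frac{1}{62}\right) \left(-134\right) = 139 - - \frac{3149}{372} = 139 + \frac{3149}{372} = \frac{54857}{372}$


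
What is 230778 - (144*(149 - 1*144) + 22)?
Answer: 230036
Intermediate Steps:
230778 - (144*(149 - 1*144) + 22) = 230778 - (144*(149 - 144) + 22) = 230778 - (144*5 + 22) = 230778 - (720 + 22) = 230778 - 1*742 = 230778 - 742 = 230036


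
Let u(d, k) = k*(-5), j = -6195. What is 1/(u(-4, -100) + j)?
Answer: -1/5695 ≈ -0.00017559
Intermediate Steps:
u(d, k) = -5*k
1/(u(-4, -100) + j) = 1/(-5*(-100) - 6195) = 1/(500 - 6195) = 1/(-5695) = -1/5695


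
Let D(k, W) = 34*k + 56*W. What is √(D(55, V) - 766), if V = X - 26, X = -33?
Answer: 10*I*√22 ≈ 46.904*I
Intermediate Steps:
V = -59 (V = -33 - 26 = -59)
√(D(55, V) - 766) = √((34*55 + 56*(-59)) - 766) = √((1870 - 3304) - 766) = √(-1434 - 766) = √(-2200) = 10*I*√22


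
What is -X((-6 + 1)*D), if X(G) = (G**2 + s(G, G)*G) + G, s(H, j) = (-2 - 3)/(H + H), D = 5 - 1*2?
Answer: -415/2 ≈ -207.50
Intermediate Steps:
D = 3 (D = 5 - 2 = 3)
s(H, j) = -5/(2*H) (s(H, j) = -5*1/(2*H) = -5/(2*H))
X(G) = -5/2 + G + G**2 (X(G) = (G**2 + (-5/(2*G))*G) + G = (G**2 - 5/2) + G = (-5/2 + G**2) + G = -5/2 + G + G**2)
-X((-6 + 1)*D) = -(-5/2 + (-6 + 1)*3 + ((-6 + 1)*3)**2) = -(-5/2 - 5*3 + (-5*3)**2) = -(-5/2 - 15 + (-15)**2) = -(-5/2 - 15 + 225) = -1*415/2 = -415/2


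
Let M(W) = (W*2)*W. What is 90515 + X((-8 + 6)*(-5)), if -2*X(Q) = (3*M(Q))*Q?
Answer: 87515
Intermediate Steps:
M(W) = 2*W² (M(W) = (2*W)*W = 2*W²)
X(Q) = -3*Q³ (X(Q) = -3*(2*Q²)*Q/2 = -6*Q²*Q/2 = -3*Q³)
90515 + X((-8 + 6)*(-5)) = 90515 - 3*(-125*(-8 + 6)³) = 90515 - 3*(-2*(-5))³ = 90515 - 3*10³ = 90515 - 3*1000 = 90515 - 3000 = 87515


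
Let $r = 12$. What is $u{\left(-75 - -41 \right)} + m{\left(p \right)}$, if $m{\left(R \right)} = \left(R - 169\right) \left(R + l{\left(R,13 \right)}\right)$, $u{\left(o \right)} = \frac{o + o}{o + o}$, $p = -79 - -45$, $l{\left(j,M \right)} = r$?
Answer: $4467$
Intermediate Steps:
$l{\left(j,M \right)} = 12$
$p = -34$ ($p = -79 + 45 = -34$)
$u{\left(o \right)} = 1$ ($u{\left(o \right)} = \frac{2 o}{2 o} = 2 o \frac{1}{2 o} = 1$)
$m{\left(R \right)} = \left(-169 + R\right) \left(12 + R\right)$ ($m{\left(R \right)} = \left(R - 169\right) \left(R + 12\right) = \left(-169 + R\right) \left(12 + R\right)$)
$u{\left(-75 - -41 \right)} + m{\left(p \right)} = 1 - \left(-3310 - 1156\right) = 1 + \left(-2028 + 1156 + 5338\right) = 1 + 4466 = 4467$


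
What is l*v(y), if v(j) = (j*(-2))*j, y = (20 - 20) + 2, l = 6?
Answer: -48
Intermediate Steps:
y = 2 (y = 0 + 2 = 2)
v(j) = -2*j**2 (v(j) = (-2*j)*j = -2*j**2)
l*v(y) = 6*(-2*2**2) = 6*(-2*4) = 6*(-8) = -48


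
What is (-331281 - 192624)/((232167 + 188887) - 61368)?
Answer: -523905/359686 ≈ -1.4566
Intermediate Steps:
(-331281 - 192624)/((232167 + 188887) - 61368) = -523905/(421054 - 61368) = -523905/359686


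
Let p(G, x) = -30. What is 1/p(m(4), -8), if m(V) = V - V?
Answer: -1/30 ≈ -0.033333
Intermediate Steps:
m(V) = 0
1/p(m(4), -8) = 1/(-30) = -1/30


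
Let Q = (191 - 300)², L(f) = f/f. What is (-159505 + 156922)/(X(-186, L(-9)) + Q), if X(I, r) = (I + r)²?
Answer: -2583/46106 ≈ -0.056023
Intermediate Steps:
L(f) = 1
Q = 11881 (Q = (-109)² = 11881)
(-159505 + 156922)/(X(-186, L(-9)) + Q) = (-159505 + 156922)/((-186 + 1)² + 11881) = -2583/((-185)² + 11881) = -2583/(34225 + 11881) = -2583/46106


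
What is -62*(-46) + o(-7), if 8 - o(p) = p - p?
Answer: 2860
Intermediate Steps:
o(p) = 8 (o(p) = 8 - (p - p) = 8 - 1*0 = 8 + 0 = 8)
-62*(-46) + o(-7) = -62*(-46) + 8 = 2852 + 8 = 2860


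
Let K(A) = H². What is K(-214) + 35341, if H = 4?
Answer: 35357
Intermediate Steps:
K(A) = 16 (K(A) = 4² = 16)
K(-214) + 35341 = 16 + 35341 = 35357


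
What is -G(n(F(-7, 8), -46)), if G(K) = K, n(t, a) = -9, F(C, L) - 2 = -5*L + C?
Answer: 9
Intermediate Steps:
F(C, L) = 2 + C - 5*L (F(C, L) = 2 + (-5*L + C) = 2 + (C - 5*L) = 2 + C - 5*L)
-G(n(F(-7, 8), -46)) = -1*(-9) = 9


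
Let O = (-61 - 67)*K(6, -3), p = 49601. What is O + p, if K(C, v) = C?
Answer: 48833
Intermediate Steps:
O = -768 (O = (-61 - 67)*6 = -128*6 = -768)
O + p = -768 + 49601 = 48833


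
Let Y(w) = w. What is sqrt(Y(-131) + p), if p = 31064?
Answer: 3*sqrt(3437) ≈ 175.88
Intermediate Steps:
sqrt(Y(-131) + p) = sqrt(-131 + 31064) = sqrt(30933) = 3*sqrt(3437)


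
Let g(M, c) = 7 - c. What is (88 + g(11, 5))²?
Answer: 8100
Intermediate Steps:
(88 + g(11, 5))² = (88 + (7 - 1*5))² = (88 + (7 - 5))² = (88 + 2)² = 90² = 8100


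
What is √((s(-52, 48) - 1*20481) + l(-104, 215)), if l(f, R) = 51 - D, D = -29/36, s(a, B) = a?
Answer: I*√737323/6 ≈ 143.11*I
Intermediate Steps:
D = -29/36 (D = -29*1/36 = -29/36 ≈ -0.80556)
l(f, R) = 1865/36 (l(f, R) = 51 - 1*(-29/36) = 51 + 29/36 = 1865/36)
√((s(-52, 48) - 1*20481) + l(-104, 215)) = √((-52 - 1*20481) + 1865/36) = √((-52 - 20481) + 1865/36) = √(-20533 + 1865/36) = √(-737323/36) = I*√737323/6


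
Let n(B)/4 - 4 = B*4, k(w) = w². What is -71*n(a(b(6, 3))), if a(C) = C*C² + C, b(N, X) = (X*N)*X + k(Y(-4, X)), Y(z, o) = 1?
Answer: -189065616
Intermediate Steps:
b(N, X) = 1 + N*X² (b(N, X) = (X*N)*X + 1² = (N*X)*X + 1 = N*X² + 1 = 1 + N*X²)
a(C) = C + C³ (a(C) = C³ + C = C + C³)
n(B) = 16 + 16*B (n(B) = 16 + 4*(B*4) = 16 + 4*(4*B) = 16 + 16*B)
-71*n(a(b(6, 3))) = -71*(16 + 16*((1 + 6*3²) + (1 + 6*3²)³)) = -71*(16 + 16*((1 + 6*9) + (1 + 6*9)³)) = -71*(16 + 16*((1 + 54) + (1 + 54)³)) = -71*(16 + 16*(55 + 55³)) = -71*(16 + 16*(55 + 166375)) = -71*(16 + 16*166430) = -71*(16 + 2662880) = -71*2662896 = -189065616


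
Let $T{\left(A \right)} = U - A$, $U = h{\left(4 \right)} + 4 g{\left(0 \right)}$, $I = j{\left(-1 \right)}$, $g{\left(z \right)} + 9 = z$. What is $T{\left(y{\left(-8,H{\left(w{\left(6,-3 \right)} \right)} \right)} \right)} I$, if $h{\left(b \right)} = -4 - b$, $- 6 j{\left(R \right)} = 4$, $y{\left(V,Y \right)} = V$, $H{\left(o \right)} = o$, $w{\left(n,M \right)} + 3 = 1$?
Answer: $24$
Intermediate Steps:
$g{\left(z \right)} = -9 + z$
$w{\left(n,M \right)} = -2$ ($w{\left(n,M \right)} = -3 + 1 = -2$)
$j{\left(R \right)} = - \frac{2}{3}$ ($j{\left(R \right)} = \left(- \frac{1}{6}\right) 4 = - \frac{2}{3}$)
$I = - \frac{2}{3} \approx -0.66667$
$U = -44$ ($U = \left(-4 - 4\right) + 4 \left(-9 + 0\right) = \left(-4 - 4\right) + 4 \left(-9\right) = -8 - 36 = -44$)
$T{\left(A \right)} = -44 - A$
$T{\left(y{\left(-8,H{\left(w{\left(6,-3 \right)} \right)} \right)} \right)} I = \left(-44 - -8\right) \left(- \frac{2}{3}\right) = \left(-44 + 8\right) \left(- \frac{2}{3}\right) = \left(-36\right) \left(- \frac{2}{3}\right) = 24$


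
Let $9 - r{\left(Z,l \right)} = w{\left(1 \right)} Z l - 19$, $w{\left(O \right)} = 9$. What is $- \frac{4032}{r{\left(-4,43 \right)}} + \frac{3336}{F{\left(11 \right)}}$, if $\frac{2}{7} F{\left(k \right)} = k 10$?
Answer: $\frac{463152}{75845} \approx 6.1066$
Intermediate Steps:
$F{\left(k \right)} = 35 k$ ($F{\left(k \right)} = \frac{7 k 10}{2} = \frac{7 \cdot 10 k}{2} = 35 k$)
$r{\left(Z,l \right)} = 28 - 9 Z l$ ($r{\left(Z,l \right)} = 9 - \left(9 Z l - 19\right) = 9 - \left(-19 + 9 Z l\right) = 28 - 9 Z l$)
$- \frac{4032}{r{\left(-4,43 \right)}} + \frac{3336}{F{\left(11 \right)}} = - \frac{4032}{28 - \left(-36\right) 43} + \frac{3336}{35 \cdot 11} = - \frac{4032}{28 + 1548} + \frac{3336}{385} = - \frac{4032}{1576} + 3336 \cdot \frac{1}{385} = \left(-4032\right) \frac{1}{1576} + \frac{3336}{385} = - \frac{504}{197} + \frac{3336}{385} = \frac{463152}{75845}$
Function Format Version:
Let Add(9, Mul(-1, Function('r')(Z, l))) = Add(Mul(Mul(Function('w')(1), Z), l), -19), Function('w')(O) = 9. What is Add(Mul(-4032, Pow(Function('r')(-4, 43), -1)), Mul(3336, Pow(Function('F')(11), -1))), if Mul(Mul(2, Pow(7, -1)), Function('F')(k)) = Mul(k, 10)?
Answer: Rational(463152, 75845) ≈ 6.1066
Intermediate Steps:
Function('F')(k) = Mul(35, k) (Function('F')(k) = Mul(Rational(7, 2), Mul(k, 10)) = Mul(Rational(7, 2), Mul(10, k)) = Mul(35, k))
Function('r')(Z, l) = Add(28, Mul(-9, Z, l)) (Function('r')(Z, l) = Add(9, Mul(-1, Add(Mul(Mul(9, Z), l), -19))) = Add(9, Mul(-1, Add(Mul(9, Z, l), -19))) = Add(9, Mul(-1, Add(-19, Mul(9, Z, l)))) = Add(9, Add(19, Mul(-9, Z, l))) = Add(28, Mul(-9, Z, l)))
Add(Mul(-4032, Pow(Function('r')(-4, 43), -1)), Mul(3336, Pow(Function('F')(11), -1))) = Add(Mul(-4032, Pow(Add(28, Mul(-9, -4, 43)), -1)), Mul(3336, Pow(Mul(35, 11), -1))) = Add(Mul(-4032, Pow(Add(28, 1548), -1)), Mul(3336, Pow(385, -1))) = Add(Mul(-4032, Pow(1576, -1)), Mul(3336, Rational(1, 385))) = Add(Mul(-4032, Rational(1, 1576)), Rational(3336, 385)) = Add(Rational(-504, 197), Rational(3336, 385)) = Rational(463152, 75845)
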